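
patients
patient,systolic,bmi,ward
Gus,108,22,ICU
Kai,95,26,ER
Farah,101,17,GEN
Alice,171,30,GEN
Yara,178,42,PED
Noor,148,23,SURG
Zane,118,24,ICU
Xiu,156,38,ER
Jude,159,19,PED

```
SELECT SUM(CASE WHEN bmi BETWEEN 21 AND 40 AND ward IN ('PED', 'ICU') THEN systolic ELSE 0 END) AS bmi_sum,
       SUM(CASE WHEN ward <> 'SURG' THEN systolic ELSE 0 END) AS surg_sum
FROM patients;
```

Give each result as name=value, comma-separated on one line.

[bmi_sum: bmi BETWEEN 21 AND 40 AND ward IN ('PED', 'ICU')]
patient=Gus: ✓ → 108
patient=Kai: ✗
patient=Farah: ✗
patient=Alice: ✗
patient=Yara: ✗
patient=Noor: ✗
patient=Zane: ✓ → 118
patient=Xiu: ✗
patient=Jude: ✗
bmi_sum = 108 + 118 = 226
—
[surg_sum: ward <> 'SURG']
patient=Gus: ✓ → 108
patient=Kai: ✓ → 95
patient=Farah: ✓ → 101
patient=Alice: ✓ → 171
patient=Yara: ✓ → 178
patient=Noor: ✗
patient=Zane: ✓ → 118
patient=Xiu: ✓ → 156
patient=Jude: ✓ → 159
surg_sum = 108 + 95 + 101 + 171 + 178 + 118 + 156 + 159 = 1086

bmi_sum=226, surg_sum=1086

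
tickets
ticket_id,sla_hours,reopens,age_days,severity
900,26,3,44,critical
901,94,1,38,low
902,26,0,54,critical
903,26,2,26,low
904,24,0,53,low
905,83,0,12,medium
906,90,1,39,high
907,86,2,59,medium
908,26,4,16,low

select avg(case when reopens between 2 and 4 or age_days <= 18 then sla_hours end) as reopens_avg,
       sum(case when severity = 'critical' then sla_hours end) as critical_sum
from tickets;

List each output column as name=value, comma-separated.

[reopens_avg: reopens between 2 and 4 or age_days <= 18]
ticket_id=900: ✓ → 26
ticket_id=901: ✗
ticket_id=902: ✗
ticket_id=903: ✓ → 26
ticket_id=904: ✗
ticket_id=905: ✓ → 83
ticket_id=906: ✗
ticket_id=907: ✓ → 86
ticket_id=908: ✓ → 26
reopens_avg = (26 + 26 + 83 + 86 + 26) / 5 = 49.4
—
[critical_sum: severity = 'critical']
ticket_id=900: ✓ → 26
ticket_id=901: ✗
ticket_id=902: ✓ → 26
ticket_id=903: ✗
ticket_id=904: ✗
ticket_id=905: ✗
ticket_id=906: ✗
ticket_id=907: ✗
ticket_id=908: ✗
critical_sum = 26 + 26 = 52

reopens_avg=49.4, critical_sum=52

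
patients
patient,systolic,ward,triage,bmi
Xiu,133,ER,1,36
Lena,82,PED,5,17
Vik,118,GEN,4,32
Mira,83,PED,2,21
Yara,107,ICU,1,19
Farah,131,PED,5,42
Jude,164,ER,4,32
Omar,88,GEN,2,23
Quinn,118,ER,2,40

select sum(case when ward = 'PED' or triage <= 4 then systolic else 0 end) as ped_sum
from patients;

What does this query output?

patient=Xiu: ✓ → 133
patient=Lena: ✓ → 82
patient=Vik: ✓ → 118
patient=Mira: ✓ → 83
patient=Yara: ✓ → 107
patient=Farah: ✓ → 131
patient=Jude: ✓ → 164
patient=Omar: ✓ → 88
patient=Quinn: ✓ → 118
ped_sum = 133 + 82 + 118 + 83 + 107 + 131 + 164 + 88 + 118 = 1024

1024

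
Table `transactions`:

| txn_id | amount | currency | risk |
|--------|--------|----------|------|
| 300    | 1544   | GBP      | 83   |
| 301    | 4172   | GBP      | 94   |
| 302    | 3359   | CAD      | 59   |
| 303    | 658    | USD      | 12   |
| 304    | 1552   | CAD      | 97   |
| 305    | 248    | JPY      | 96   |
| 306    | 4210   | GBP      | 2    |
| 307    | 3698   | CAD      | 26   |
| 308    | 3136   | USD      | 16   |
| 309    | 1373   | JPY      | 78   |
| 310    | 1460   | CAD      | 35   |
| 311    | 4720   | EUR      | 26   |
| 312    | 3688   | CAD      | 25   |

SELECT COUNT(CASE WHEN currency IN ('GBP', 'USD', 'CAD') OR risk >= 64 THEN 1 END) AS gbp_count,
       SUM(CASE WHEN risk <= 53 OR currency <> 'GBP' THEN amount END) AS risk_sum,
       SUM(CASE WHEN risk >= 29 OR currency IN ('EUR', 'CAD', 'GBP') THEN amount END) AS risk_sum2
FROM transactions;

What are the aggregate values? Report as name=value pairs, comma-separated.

gbp_count=12, risk_sum=28102, risk_sum2=30024

[gbp_count: currency IN ('GBP', 'USD', 'CAD') OR risk >= 64]
txn_id=300: ✓ → 1
txn_id=301: ✓ → 1
txn_id=302: ✓ → 1
txn_id=303: ✓ → 1
txn_id=304: ✓ → 1
txn_id=305: ✓ → 1
txn_id=306: ✓ → 1
txn_id=307: ✓ → 1
txn_id=308: ✓ → 1
txn_id=309: ✓ → 1
txn_id=310: ✓ → 1
txn_id=311: ✗
txn_id=312: ✓ → 1
gbp_count = COUNT(1, 1, 1, 1, 1, 1, 1, 1, 1, 1, 1, 1) = 12
—
[risk_sum: risk <= 53 OR currency <> 'GBP']
txn_id=300: ✗
txn_id=301: ✗
txn_id=302: ✓ → 3359
txn_id=303: ✓ → 658
txn_id=304: ✓ → 1552
txn_id=305: ✓ → 248
txn_id=306: ✓ → 4210
txn_id=307: ✓ → 3698
txn_id=308: ✓ → 3136
txn_id=309: ✓ → 1373
txn_id=310: ✓ → 1460
txn_id=311: ✓ → 4720
txn_id=312: ✓ → 3688
risk_sum = 3359 + 658 + 1552 + 248 + 4210 + 3698 + 3136 + 1373 + 1460 + 4720 + 3688 = 28102
—
[risk_sum2: risk >= 29 OR currency IN ('EUR', 'CAD', 'GBP')]
txn_id=300: ✓ → 1544
txn_id=301: ✓ → 4172
txn_id=302: ✓ → 3359
txn_id=303: ✗
txn_id=304: ✓ → 1552
txn_id=305: ✓ → 248
txn_id=306: ✓ → 4210
txn_id=307: ✓ → 3698
txn_id=308: ✗
txn_id=309: ✓ → 1373
txn_id=310: ✓ → 1460
txn_id=311: ✓ → 4720
txn_id=312: ✓ → 3688
risk_sum2 = 1544 + 4172 + 3359 + 1552 + 248 + 4210 + 3698 + 1373 + 1460 + 4720 + 3688 = 30024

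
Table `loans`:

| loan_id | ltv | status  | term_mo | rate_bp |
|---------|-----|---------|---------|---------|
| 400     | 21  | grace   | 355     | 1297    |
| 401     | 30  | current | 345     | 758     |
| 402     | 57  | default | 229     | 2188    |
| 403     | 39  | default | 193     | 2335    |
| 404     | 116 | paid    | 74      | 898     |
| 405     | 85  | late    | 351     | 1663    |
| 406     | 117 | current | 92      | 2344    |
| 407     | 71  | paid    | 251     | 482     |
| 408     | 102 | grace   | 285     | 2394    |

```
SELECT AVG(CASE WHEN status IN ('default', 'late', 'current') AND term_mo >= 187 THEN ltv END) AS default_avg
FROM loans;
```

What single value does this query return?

52.75

loan_id=400: ✗
loan_id=401: ✓ → 30
loan_id=402: ✓ → 57
loan_id=403: ✓ → 39
loan_id=404: ✗
loan_id=405: ✓ → 85
loan_id=406: ✗
loan_id=407: ✗
loan_id=408: ✗
default_avg = (30 + 57 + 39 + 85) / 4 = 52.75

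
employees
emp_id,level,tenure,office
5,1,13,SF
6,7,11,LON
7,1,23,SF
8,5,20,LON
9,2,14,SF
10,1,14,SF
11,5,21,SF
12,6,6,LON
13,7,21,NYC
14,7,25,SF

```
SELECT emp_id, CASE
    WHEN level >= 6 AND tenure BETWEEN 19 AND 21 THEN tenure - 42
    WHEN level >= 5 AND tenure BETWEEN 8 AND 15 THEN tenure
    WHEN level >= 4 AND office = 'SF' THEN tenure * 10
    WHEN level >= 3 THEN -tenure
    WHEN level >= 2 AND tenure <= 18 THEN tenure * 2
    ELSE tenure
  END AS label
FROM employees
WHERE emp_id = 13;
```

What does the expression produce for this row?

emp_id = 13: level=7, tenure=21, office=NYC.
level >= 6 AND tenure BETWEEN 19 AND 21 → true → -21

-21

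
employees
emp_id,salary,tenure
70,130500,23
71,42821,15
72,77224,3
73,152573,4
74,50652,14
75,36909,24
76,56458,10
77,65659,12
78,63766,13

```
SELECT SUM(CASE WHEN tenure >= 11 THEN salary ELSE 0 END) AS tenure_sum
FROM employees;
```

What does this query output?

emp_id=70: ✓ → 130500
emp_id=71: ✓ → 42821
emp_id=72: ✗
emp_id=73: ✗
emp_id=74: ✓ → 50652
emp_id=75: ✓ → 36909
emp_id=76: ✗
emp_id=77: ✓ → 65659
emp_id=78: ✓ → 63766
tenure_sum = 130500 + 42821 + 50652 + 36909 + 65659 + 63766 = 390307

390307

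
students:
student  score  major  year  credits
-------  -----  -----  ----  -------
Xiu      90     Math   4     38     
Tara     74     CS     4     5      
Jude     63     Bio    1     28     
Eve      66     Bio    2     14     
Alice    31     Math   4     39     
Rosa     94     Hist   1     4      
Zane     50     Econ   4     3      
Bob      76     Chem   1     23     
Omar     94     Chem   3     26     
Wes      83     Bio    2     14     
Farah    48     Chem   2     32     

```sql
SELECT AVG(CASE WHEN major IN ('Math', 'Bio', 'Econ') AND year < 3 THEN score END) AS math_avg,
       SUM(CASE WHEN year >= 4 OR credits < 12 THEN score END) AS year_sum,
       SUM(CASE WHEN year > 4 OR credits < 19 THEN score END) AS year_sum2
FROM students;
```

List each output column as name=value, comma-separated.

[math_avg: major IN ('Math', 'Bio', 'Econ') AND year < 3]
student=Xiu: ✗
student=Tara: ✗
student=Jude: ✓ → 63
student=Eve: ✓ → 66
student=Alice: ✗
student=Rosa: ✗
student=Zane: ✗
student=Bob: ✗
student=Omar: ✗
student=Wes: ✓ → 83
student=Farah: ✗
math_avg = (63 + 66 + 83) / 3 = 70.6666666667
—
[year_sum: year >= 4 OR credits < 12]
student=Xiu: ✓ → 90
student=Tara: ✓ → 74
student=Jude: ✗
student=Eve: ✗
student=Alice: ✓ → 31
student=Rosa: ✓ → 94
student=Zane: ✓ → 50
student=Bob: ✗
student=Omar: ✗
student=Wes: ✗
student=Farah: ✗
year_sum = 90 + 74 + 31 + 94 + 50 = 339
—
[year_sum2: year > 4 OR credits < 19]
student=Xiu: ✗
student=Tara: ✓ → 74
student=Jude: ✗
student=Eve: ✓ → 66
student=Alice: ✗
student=Rosa: ✓ → 94
student=Zane: ✓ → 50
student=Bob: ✗
student=Omar: ✗
student=Wes: ✓ → 83
student=Farah: ✗
year_sum2 = 74 + 66 + 94 + 50 + 83 = 367

math_avg=70.6666666667, year_sum=339, year_sum2=367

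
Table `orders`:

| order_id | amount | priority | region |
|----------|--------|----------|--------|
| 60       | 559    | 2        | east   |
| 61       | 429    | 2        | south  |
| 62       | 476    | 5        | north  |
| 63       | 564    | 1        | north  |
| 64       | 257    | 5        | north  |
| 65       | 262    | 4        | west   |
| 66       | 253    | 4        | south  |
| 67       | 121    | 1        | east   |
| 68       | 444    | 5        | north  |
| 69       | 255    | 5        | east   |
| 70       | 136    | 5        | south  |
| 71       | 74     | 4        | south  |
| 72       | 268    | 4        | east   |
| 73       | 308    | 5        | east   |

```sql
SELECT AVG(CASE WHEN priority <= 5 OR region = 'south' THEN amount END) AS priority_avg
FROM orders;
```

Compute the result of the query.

order_id=60: ✓ → 559
order_id=61: ✓ → 429
order_id=62: ✓ → 476
order_id=63: ✓ → 564
order_id=64: ✓ → 257
order_id=65: ✓ → 262
order_id=66: ✓ → 253
order_id=67: ✓ → 121
order_id=68: ✓ → 444
order_id=69: ✓ → 255
order_id=70: ✓ → 136
order_id=71: ✓ → 74
order_id=72: ✓ → 268
order_id=73: ✓ → 308
priority_avg = (559 + 429 + 476 + 564 + 257 + 262 + 253 + 121 + 444 + 255 + 136 + 74 + 268 + 308) / 14 = 314.7142857143

314.7142857143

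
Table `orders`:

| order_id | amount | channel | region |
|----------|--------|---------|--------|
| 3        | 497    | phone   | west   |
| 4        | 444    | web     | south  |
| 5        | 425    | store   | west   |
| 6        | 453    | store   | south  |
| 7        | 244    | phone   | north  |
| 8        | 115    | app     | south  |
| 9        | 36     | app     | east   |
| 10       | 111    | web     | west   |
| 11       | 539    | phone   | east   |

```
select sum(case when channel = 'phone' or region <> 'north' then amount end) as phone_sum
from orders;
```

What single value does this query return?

order_id=3: ✓ → 497
order_id=4: ✓ → 444
order_id=5: ✓ → 425
order_id=6: ✓ → 453
order_id=7: ✓ → 244
order_id=8: ✓ → 115
order_id=9: ✓ → 36
order_id=10: ✓ → 111
order_id=11: ✓ → 539
phone_sum = 497 + 444 + 425 + 453 + 244 + 115 + 36 + 111 + 539 = 2864

2864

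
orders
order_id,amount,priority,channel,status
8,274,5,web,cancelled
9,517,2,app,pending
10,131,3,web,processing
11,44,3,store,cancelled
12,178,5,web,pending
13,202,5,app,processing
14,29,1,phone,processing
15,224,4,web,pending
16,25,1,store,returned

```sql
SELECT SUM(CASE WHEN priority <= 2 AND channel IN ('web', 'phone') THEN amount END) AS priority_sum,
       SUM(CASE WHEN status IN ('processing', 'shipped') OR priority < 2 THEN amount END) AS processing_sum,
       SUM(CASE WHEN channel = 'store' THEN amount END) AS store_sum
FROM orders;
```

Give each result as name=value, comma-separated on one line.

priority_sum=29, processing_sum=387, store_sum=69

[priority_sum: priority <= 2 AND channel IN ('web', 'phone')]
order_id=8: ✗
order_id=9: ✗
order_id=10: ✗
order_id=11: ✗
order_id=12: ✗
order_id=13: ✗
order_id=14: ✓ → 29
order_id=15: ✗
order_id=16: ✗
priority_sum = 29
—
[processing_sum: status IN ('processing', 'shipped') OR priority < 2]
order_id=8: ✗
order_id=9: ✗
order_id=10: ✓ → 131
order_id=11: ✗
order_id=12: ✗
order_id=13: ✓ → 202
order_id=14: ✓ → 29
order_id=15: ✗
order_id=16: ✓ → 25
processing_sum = 131 + 202 + 29 + 25 = 387
—
[store_sum: channel = 'store']
order_id=8: ✗
order_id=9: ✗
order_id=10: ✗
order_id=11: ✓ → 44
order_id=12: ✗
order_id=13: ✗
order_id=14: ✗
order_id=15: ✗
order_id=16: ✓ → 25
store_sum = 44 + 25 = 69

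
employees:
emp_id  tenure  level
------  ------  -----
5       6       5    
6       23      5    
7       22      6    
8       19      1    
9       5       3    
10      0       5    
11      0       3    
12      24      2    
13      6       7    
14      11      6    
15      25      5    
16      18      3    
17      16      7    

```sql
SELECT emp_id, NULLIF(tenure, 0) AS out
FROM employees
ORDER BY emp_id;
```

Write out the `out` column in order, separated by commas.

6, 23, 22, 19, 5, NULL, NULL, 24, 6, 11, 25, 18, 16

emp_id=5: tenure=6 vs 0: differ → 6
emp_id=6: tenure=23 vs 0: differ → 23
emp_id=7: tenure=22 vs 0: differ → 22
emp_id=8: tenure=19 vs 0: differ → 19
emp_id=9: tenure=5 vs 0: differ → 5
emp_id=10: tenure=0 vs 0: equal → NULL
emp_id=11: tenure=0 vs 0: equal → NULL
emp_id=12: tenure=24 vs 0: differ → 24
emp_id=13: tenure=6 vs 0: differ → 6
emp_id=14: tenure=11 vs 0: differ → 11
emp_id=15: tenure=25 vs 0: differ → 25
emp_id=16: tenure=18 vs 0: differ → 18
emp_id=17: tenure=16 vs 0: differ → 16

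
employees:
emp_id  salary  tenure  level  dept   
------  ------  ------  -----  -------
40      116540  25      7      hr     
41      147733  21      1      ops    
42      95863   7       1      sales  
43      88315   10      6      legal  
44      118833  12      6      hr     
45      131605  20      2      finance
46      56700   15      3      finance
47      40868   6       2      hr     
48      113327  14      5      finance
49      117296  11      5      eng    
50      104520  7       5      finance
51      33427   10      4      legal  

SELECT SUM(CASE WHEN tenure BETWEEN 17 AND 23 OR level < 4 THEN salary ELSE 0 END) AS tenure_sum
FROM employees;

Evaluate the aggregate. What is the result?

emp_id=40: ✗
emp_id=41: ✓ → 147733
emp_id=42: ✓ → 95863
emp_id=43: ✗
emp_id=44: ✗
emp_id=45: ✓ → 131605
emp_id=46: ✓ → 56700
emp_id=47: ✓ → 40868
emp_id=48: ✗
emp_id=49: ✗
emp_id=50: ✗
emp_id=51: ✗
tenure_sum = 147733 + 95863 + 131605 + 56700 + 40868 = 472769

472769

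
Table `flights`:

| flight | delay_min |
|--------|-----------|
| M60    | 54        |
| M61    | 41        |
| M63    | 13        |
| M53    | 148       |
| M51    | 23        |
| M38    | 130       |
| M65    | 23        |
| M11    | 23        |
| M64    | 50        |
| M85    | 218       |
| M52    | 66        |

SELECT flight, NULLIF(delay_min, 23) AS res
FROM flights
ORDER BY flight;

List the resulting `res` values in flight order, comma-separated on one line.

flight=M11: delay_min=23 vs 23: equal → NULL
flight=M38: delay_min=130 vs 23: differ → 130
flight=M51: delay_min=23 vs 23: equal → NULL
flight=M52: delay_min=66 vs 23: differ → 66
flight=M53: delay_min=148 vs 23: differ → 148
flight=M60: delay_min=54 vs 23: differ → 54
flight=M61: delay_min=41 vs 23: differ → 41
flight=M63: delay_min=13 vs 23: differ → 13
flight=M64: delay_min=50 vs 23: differ → 50
flight=M65: delay_min=23 vs 23: equal → NULL
flight=M85: delay_min=218 vs 23: differ → 218

NULL, 130, NULL, 66, 148, 54, 41, 13, 50, NULL, 218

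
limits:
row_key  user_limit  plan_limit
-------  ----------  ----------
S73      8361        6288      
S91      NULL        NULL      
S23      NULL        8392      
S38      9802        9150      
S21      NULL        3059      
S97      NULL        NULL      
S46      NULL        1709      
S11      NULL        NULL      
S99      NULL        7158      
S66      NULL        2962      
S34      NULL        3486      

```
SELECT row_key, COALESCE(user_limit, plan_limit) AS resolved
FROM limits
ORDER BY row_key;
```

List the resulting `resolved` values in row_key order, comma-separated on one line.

NULL, 3059, 8392, 3486, 9802, 1709, 2962, 8361, NULL, NULL, 7158

row_key=S11: user_limit=NULL, plan_limit=NULL (all NULL) → NULL
row_key=S21: user_limit=NULL, plan_limit=3059 → 3059
row_key=S23: user_limit=NULL, plan_limit=8392 → 8392
row_key=S34: user_limit=NULL, plan_limit=3486 → 3486
row_key=S38: user_limit=9802 → 9802
row_key=S46: user_limit=NULL, plan_limit=1709 → 1709
row_key=S66: user_limit=NULL, plan_limit=2962 → 2962
row_key=S73: user_limit=8361 → 8361
row_key=S91: user_limit=NULL, plan_limit=NULL (all NULL) → NULL
row_key=S97: user_limit=NULL, plan_limit=NULL (all NULL) → NULL
row_key=S99: user_limit=NULL, plan_limit=7158 → 7158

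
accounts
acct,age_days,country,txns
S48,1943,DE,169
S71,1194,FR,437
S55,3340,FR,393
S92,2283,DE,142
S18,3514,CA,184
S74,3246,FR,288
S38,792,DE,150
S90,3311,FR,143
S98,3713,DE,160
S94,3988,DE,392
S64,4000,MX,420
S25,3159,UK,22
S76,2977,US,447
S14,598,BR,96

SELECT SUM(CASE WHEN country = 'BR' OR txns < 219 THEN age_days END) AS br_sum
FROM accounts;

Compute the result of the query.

acct=S48: ✓ → 1943
acct=S71: ✗
acct=S55: ✗
acct=S92: ✓ → 2283
acct=S18: ✓ → 3514
acct=S74: ✗
acct=S38: ✓ → 792
acct=S90: ✓ → 3311
acct=S98: ✓ → 3713
acct=S94: ✗
acct=S64: ✗
acct=S25: ✓ → 3159
acct=S76: ✗
acct=S14: ✓ → 598
br_sum = 1943 + 2283 + 3514 + 792 + 3311 + 3713 + 3159 + 598 = 19313

19313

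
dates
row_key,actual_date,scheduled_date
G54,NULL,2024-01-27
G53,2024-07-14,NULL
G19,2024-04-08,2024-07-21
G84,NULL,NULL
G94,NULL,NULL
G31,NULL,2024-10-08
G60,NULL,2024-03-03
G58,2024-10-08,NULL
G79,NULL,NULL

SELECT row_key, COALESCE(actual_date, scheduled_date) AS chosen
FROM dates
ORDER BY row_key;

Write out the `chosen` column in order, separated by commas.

2024-04-08, 2024-10-08, 2024-07-14, 2024-01-27, 2024-10-08, 2024-03-03, NULL, NULL, NULL

row_key=G19: actual_date=2024-04-08 → 2024-04-08
row_key=G31: actual_date=NULL, scheduled_date=2024-10-08 → 2024-10-08
row_key=G53: actual_date=2024-07-14 → 2024-07-14
row_key=G54: actual_date=NULL, scheduled_date=2024-01-27 → 2024-01-27
row_key=G58: actual_date=2024-10-08 → 2024-10-08
row_key=G60: actual_date=NULL, scheduled_date=2024-03-03 → 2024-03-03
row_key=G79: actual_date=NULL, scheduled_date=NULL (all NULL) → NULL
row_key=G84: actual_date=NULL, scheduled_date=NULL (all NULL) → NULL
row_key=G94: actual_date=NULL, scheduled_date=NULL (all NULL) → NULL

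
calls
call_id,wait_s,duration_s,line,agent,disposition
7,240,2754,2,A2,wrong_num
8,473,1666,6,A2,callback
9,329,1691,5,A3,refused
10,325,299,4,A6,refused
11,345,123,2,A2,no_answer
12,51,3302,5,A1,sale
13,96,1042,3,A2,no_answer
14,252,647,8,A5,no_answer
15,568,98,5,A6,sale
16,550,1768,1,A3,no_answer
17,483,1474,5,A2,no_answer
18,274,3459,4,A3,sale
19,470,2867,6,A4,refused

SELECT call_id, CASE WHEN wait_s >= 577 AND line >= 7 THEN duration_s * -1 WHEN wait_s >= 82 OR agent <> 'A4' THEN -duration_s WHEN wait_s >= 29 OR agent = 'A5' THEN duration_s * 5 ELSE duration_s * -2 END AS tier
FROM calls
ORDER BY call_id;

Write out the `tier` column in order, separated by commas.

-2754, -1666, -1691, -299, -123, -3302, -1042, -647, -98, -1768, -1474, -3459, -2867

call_id=7: wait_s >= 82 OR agent <> 'A4' → -2754
call_id=8: wait_s >= 82 OR agent <> 'A4' → -1666
call_id=9: wait_s >= 82 OR agent <> 'A4' → -1691
call_id=10: wait_s >= 82 OR agent <> 'A4' → -299
call_id=11: wait_s >= 82 OR agent <> 'A4' → -123
call_id=12: wait_s >= 82 OR agent <> 'A4' → -3302
call_id=13: wait_s >= 82 OR agent <> 'A4' → -1042
call_id=14: wait_s >= 82 OR agent <> 'A4' → -647
call_id=15: wait_s >= 82 OR agent <> 'A4' → -98
call_id=16: wait_s >= 82 OR agent <> 'A4' → -1768
call_id=17: wait_s >= 82 OR agent <> 'A4' → -1474
call_id=18: wait_s >= 82 OR agent <> 'A4' → -3459
call_id=19: wait_s >= 82 OR agent <> 'A4' → -2867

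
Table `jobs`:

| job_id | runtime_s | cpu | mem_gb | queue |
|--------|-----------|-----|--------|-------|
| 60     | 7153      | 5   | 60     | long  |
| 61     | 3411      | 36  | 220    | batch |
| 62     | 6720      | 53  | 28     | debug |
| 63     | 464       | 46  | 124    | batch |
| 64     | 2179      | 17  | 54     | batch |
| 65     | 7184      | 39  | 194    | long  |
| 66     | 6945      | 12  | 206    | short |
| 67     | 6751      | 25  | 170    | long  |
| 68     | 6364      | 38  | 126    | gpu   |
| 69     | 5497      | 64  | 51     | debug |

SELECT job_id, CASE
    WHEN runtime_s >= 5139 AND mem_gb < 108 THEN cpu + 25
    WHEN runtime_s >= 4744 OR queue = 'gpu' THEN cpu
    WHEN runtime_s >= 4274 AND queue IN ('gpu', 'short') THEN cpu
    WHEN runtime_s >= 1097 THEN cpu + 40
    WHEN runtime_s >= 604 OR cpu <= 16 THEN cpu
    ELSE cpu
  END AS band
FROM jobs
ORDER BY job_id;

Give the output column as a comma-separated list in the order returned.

job_id=60: runtime_s >= 5139 AND mem_gb < 108 → 30
job_id=61: runtime_s >= 1097 → 76
job_id=62: runtime_s >= 5139 AND mem_gb < 108 → 78
job_id=63: ELSE → 46
job_id=64: runtime_s >= 1097 → 57
job_id=65: runtime_s >= 4744 OR queue = 'gpu' → 39
job_id=66: runtime_s >= 4744 OR queue = 'gpu' → 12
job_id=67: runtime_s >= 4744 OR queue = 'gpu' → 25
job_id=68: runtime_s >= 4744 OR queue = 'gpu' → 38
job_id=69: runtime_s >= 5139 AND mem_gb < 108 → 89

30, 76, 78, 46, 57, 39, 12, 25, 38, 89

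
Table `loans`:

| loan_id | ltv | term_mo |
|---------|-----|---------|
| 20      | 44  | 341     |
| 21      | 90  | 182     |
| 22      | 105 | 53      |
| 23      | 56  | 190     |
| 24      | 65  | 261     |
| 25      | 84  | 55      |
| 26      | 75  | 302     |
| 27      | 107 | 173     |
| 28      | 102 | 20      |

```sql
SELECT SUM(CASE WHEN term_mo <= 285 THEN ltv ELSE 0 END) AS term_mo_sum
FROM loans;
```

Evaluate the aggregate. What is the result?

loan_id=20: ✗
loan_id=21: ✓ → 90
loan_id=22: ✓ → 105
loan_id=23: ✓ → 56
loan_id=24: ✓ → 65
loan_id=25: ✓ → 84
loan_id=26: ✗
loan_id=27: ✓ → 107
loan_id=28: ✓ → 102
term_mo_sum = 90 + 105 + 56 + 65 + 84 + 107 + 102 = 609

609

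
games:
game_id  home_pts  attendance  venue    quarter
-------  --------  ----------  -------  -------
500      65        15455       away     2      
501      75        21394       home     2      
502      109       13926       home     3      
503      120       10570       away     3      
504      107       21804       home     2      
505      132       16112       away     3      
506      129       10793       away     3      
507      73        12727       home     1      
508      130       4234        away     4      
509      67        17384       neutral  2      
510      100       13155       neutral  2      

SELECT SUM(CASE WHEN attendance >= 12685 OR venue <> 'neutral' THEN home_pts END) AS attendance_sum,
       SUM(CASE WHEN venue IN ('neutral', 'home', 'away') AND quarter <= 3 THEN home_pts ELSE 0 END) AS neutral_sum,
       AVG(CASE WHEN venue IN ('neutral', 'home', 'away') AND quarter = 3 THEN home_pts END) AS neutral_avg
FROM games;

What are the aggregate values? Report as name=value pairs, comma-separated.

attendance_sum=1107, neutral_sum=977, neutral_avg=122.5

[attendance_sum: attendance >= 12685 OR venue <> 'neutral']
game_id=500: ✓ → 65
game_id=501: ✓ → 75
game_id=502: ✓ → 109
game_id=503: ✓ → 120
game_id=504: ✓ → 107
game_id=505: ✓ → 132
game_id=506: ✓ → 129
game_id=507: ✓ → 73
game_id=508: ✓ → 130
game_id=509: ✓ → 67
game_id=510: ✓ → 100
attendance_sum = 65 + 75 + 109 + 120 + 107 + 132 + 129 + 73 + 130 + 67 + 100 = 1107
—
[neutral_sum: venue IN ('neutral', 'home', 'away') AND quarter <= 3]
game_id=500: ✓ → 65
game_id=501: ✓ → 75
game_id=502: ✓ → 109
game_id=503: ✓ → 120
game_id=504: ✓ → 107
game_id=505: ✓ → 132
game_id=506: ✓ → 129
game_id=507: ✓ → 73
game_id=508: ✗
game_id=509: ✓ → 67
game_id=510: ✓ → 100
neutral_sum = 65 + 75 + 109 + 120 + 107 + 132 + 129 + 73 + 67 + 100 = 977
—
[neutral_avg: venue IN ('neutral', 'home', 'away') AND quarter = 3]
game_id=500: ✗
game_id=501: ✗
game_id=502: ✓ → 109
game_id=503: ✓ → 120
game_id=504: ✗
game_id=505: ✓ → 132
game_id=506: ✓ → 129
game_id=507: ✗
game_id=508: ✗
game_id=509: ✗
game_id=510: ✗
neutral_avg = (109 + 120 + 132 + 129) / 4 = 122.5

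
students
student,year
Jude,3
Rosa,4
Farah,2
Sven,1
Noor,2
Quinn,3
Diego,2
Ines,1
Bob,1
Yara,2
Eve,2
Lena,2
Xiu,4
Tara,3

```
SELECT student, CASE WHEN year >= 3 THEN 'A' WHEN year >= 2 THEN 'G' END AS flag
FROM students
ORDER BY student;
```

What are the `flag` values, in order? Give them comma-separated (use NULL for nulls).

NULL, G, G, G, NULL, A, G, G, A, A, NULL, A, A, G

student=Bob: (no match → NULL) → NULL
student=Diego: year >= 2 → G
student=Eve: year >= 2 → G
student=Farah: year >= 2 → G
student=Ines: (no match → NULL) → NULL
student=Jude: year >= 3 → A
student=Lena: year >= 2 → G
student=Noor: year >= 2 → G
student=Quinn: year >= 3 → A
student=Rosa: year >= 3 → A
student=Sven: (no match → NULL) → NULL
student=Tara: year >= 3 → A
student=Xiu: year >= 3 → A
student=Yara: year >= 2 → G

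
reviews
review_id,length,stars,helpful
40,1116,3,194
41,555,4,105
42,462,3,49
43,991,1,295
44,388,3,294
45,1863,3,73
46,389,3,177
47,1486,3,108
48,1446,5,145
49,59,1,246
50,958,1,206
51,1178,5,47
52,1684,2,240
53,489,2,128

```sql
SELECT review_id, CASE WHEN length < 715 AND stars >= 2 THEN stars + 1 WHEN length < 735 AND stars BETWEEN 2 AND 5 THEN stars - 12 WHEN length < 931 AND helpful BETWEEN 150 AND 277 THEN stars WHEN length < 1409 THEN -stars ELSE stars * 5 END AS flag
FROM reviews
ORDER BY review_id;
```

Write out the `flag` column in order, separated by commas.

-3, 5, 4, -1, 4, 15, 4, 15, 25, 1, -1, -5, 10, 3

review_id=40: length < 1409 → -3
review_id=41: length < 715 AND stars >= 2 → 5
review_id=42: length < 715 AND stars >= 2 → 4
review_id=43: length < 1409 → -1
review_id=44: length < 715 AND stars >= 2 → 4
review_id=45: ELSE → 15
review_id=46: length < 715 AND stars >= 2 → 4
review_id=47: ELSE → 15
review_id=48: ELSE → 25
review_id=49: length < 931 AND helpful BETWEEN 150 AND 277 → 1
review_id=50: length < 1409 → -1
review_id=51: length < 1409 → -5
review_id=52: ELSE → 10
review_id=53: length < 715 AND stars >= 2 → 3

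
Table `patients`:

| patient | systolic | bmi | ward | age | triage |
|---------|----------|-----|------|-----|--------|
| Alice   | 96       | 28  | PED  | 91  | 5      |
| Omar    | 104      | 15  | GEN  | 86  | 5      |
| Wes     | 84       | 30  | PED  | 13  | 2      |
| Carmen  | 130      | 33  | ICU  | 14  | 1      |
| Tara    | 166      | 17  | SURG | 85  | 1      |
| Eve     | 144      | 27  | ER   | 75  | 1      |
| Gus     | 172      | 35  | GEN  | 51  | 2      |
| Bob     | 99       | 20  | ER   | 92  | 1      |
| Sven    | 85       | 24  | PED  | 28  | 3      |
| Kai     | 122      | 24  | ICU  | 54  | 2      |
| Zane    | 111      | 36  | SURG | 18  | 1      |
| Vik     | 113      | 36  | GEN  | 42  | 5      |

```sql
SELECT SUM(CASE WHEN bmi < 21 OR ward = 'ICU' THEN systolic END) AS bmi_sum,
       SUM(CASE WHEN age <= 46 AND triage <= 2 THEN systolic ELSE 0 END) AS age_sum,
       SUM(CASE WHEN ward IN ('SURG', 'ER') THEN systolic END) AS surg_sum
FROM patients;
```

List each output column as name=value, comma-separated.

[bmi_sum: bmi < 21 OR ward = 'ICU']
patient=Alice: ✗
patient=Omar: ✓ → 104
patient=Wes: ✗
patient=Carmen: ✓ → 130
patient=Tara: ✓ → 166
patient=Eve: ✗
patient=Gus: ✗
patient=Bob: ✓ → 99
patient=Sven: ✗
patient=Kai: ✓ → 122
patient=Zane: ✗
patient=Vik: ✗
bmi_sum = 104 + 130 + 166 + 99 + 122 = 621
—
[age_sum: age <= 46 AND triage <= 2]
patient=Alice: ✗
patient=Omar: ✗
patient=Wes: ✓ → 84
patient=Carmen: ✓ → 130
patient=Tara: ✗
patient=Eve: ✗
patient=Gus: ✗
patient=Bob: ✗
patient=Sven: ✗
patient=Kai: ✗
patient=Zane: ✓ → 111
patient=Vik: ✗
age_sum = 84 + 130 + 111 = 325
—
[surg_sum: ward IN ('SURG', 'ER')]
patient=Alice: ✗
patient=Omar: ✗
patient=Wes: ✗
patient=Carmen: ✗
patient=Tara: ✓ → 166
patient=Eve: ✓ → 144
patient=Gus: ✗
patient=Bob: ✓ → 99
patient=Sven: ✗
patient=Kai: ✗
patient=Zane: ✓ → 111
patient=Vik: ✗
surg_sum = 166 + 144 + 99 + 111 = 520

bmi_sum=621, age_sum=325, surg_sum=520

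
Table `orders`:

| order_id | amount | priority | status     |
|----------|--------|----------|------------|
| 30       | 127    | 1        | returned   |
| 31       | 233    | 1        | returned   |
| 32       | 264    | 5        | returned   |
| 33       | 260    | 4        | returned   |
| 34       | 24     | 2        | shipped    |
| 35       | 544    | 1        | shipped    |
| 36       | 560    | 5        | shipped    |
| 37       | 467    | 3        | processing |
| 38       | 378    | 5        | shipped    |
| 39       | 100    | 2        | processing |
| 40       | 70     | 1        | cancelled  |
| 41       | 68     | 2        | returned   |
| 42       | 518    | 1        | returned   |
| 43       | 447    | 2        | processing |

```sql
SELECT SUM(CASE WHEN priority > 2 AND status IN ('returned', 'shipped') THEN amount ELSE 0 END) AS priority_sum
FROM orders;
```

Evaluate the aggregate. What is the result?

1462

order_id=30: ✗
order_id=31: ✗
order_id=32: ✓ → 264
order_id=33: ✓ → 260
order_id=34: ✗
order_id=35: ✗
order_id=36: ✓ → 560
order_id=37: ✗
order_id=38: ✓ → 378
order_id=39: ✗
order_id=40: ✗
order_id=41: ✗
order_id=42: ✗
order_id=43: ✗
priority_sum = 264 + 260 + 560 + 378 = 1462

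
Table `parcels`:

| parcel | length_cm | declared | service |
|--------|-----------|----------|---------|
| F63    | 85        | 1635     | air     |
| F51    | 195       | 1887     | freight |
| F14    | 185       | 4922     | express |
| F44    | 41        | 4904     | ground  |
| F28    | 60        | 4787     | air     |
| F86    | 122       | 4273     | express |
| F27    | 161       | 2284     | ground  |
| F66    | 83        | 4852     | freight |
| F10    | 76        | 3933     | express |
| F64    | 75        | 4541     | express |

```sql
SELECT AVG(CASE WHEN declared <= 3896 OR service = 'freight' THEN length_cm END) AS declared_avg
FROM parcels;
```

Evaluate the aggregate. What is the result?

parcel=F63: ✓ → 85
parcel=F51: ✓ → 195
parcel=F14: ✗
parcel=F44: ✗
parcel=F28: ✗
parcel=F86: ✗
parcel=F27: ✓ → 161
parcel=F66: ✓ → 83
parcel=F10: ✗
parcel=F64: ✗
declared_avg = (85 + 195 + 161 + 83) / 4 = 131

131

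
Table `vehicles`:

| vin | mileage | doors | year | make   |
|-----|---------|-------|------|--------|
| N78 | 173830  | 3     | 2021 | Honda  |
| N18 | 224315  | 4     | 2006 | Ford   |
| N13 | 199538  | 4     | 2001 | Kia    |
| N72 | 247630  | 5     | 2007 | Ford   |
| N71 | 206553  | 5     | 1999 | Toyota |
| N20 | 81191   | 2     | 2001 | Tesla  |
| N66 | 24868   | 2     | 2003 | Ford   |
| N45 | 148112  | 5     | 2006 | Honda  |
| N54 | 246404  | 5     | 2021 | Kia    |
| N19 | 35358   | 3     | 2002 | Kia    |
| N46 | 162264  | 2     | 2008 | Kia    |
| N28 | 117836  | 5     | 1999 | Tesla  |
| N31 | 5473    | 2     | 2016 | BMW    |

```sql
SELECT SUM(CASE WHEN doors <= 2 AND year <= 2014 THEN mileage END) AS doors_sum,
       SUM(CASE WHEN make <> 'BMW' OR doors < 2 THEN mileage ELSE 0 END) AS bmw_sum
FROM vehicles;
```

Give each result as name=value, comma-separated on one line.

[doors_sum: doors <= 2 AND year <= 2014]
vin=N78: ✗
vin=N18: ✗
vin=N13: ✗
vin=N72: ✗
vin=N71: ✗
vin=N20: ✓ → 81191
vin=N66: ✓ → 24868
vin=N45: ✗
vin=N54: ✗
vin=N19: ✗
vin=N46: ✓ → 162264
vin=N28: ✗
vin=N31: ✗
doors_sum = 81191 + 24868 + 162264 = 268323
—
[bmw_sum: make <> 'BMW' OR doors < 2]
vin=N78: ✓ → 173830
vin=N18: ✓ → 224315
vin=N13: ✓ → 199538
vin=N72: ✓ → 247630
vin=N71: ✓ → 206553
vin=N20: ✓ → 81191
vin=N66: ✓ → 24868
vin=N45: ✓ → 148112
vin=N54: ✓ → 246404
vin=N19: ✓ → 35358
vin=N46: ✓ → 162264
vin=N28: ✓ → 117836
vin=N31: ✗
bmw_sum = 173830 + 224315 + 199538 + 247630 + 206553 + 81191 + 24868 + 148112 + 246404 + 35358 + 162264 + 117836 = 1867899

doors_sum=268323, bmw_sum=1867899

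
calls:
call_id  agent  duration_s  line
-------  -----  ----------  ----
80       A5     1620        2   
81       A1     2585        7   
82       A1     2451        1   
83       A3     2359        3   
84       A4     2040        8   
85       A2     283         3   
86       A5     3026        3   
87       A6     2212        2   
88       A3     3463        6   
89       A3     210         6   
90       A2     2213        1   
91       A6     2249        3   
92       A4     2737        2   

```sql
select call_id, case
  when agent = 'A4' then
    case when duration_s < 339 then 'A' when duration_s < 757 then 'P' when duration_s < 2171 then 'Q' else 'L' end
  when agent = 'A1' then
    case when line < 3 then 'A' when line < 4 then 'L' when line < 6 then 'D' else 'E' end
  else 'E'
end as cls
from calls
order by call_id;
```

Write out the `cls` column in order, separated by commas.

E, E, A, E, Q, E, E, E, E, E, E, E, L

call_id=80: agent='A5' → outer ELSE → E
call_id=81: agent='A1' → inner[ELSE] → E
call_id=82: agent='A1' → inner[line < 3] → A
call_id=83: agent='A3' → outer ELSE → E
call_id=84: agent='A4' → inner[duration_s < 2171] → Q
call_id=85: agent='A2' → outer ELSE → E
call_id=86: agent='A5' → outer ELSE → E
call_id=87: agent='A6' → outer ELSE → E
call_id=88: agent='A3' → outer ELSE → E
call_id=89: agent='A3' → outer ELSE → E
call_id=90: agent='A2' → outer ELSE → E
call_id=91: agent='A6' → outer ELSE → E
call_id=92: agent='A4' → inner[ELSE] → L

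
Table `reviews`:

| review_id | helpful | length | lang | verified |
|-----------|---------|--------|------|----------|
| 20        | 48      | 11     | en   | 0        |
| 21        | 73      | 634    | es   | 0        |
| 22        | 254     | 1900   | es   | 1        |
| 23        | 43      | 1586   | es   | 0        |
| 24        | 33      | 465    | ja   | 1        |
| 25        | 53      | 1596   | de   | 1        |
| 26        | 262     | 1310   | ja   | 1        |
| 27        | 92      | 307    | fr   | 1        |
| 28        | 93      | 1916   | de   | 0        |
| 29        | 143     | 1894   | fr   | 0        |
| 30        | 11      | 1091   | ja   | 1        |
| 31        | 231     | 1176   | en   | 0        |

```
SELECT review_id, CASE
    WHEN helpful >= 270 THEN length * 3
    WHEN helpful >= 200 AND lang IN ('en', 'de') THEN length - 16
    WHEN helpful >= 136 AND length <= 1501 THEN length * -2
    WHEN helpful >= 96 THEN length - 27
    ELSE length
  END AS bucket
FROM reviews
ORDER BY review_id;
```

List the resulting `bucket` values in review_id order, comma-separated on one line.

11, 634, 1873, 1586, 465, 1596, -2620, 307, 1916, 1867, 1091, 1160

review_id=20: ELSE → 11
review_id=21: ELSE → 634
review_id=22: helpful >= 96 → 1873
review_id=23: ELSE → 1586
review_id=24: ELSE → 465
review_id=25: ELSE → 1596
review_id=26: helpful >= 136 AND length <= 1501 → -2620
review_id=27: ELSE → 307
review_id=28: ELSE → 1916
review_id=29: helpful >= 96 → 1867
review_id=30: ELSE → 1091
review_id=31: helpful >= 200 AND lang IN ('en', 'de') → 1160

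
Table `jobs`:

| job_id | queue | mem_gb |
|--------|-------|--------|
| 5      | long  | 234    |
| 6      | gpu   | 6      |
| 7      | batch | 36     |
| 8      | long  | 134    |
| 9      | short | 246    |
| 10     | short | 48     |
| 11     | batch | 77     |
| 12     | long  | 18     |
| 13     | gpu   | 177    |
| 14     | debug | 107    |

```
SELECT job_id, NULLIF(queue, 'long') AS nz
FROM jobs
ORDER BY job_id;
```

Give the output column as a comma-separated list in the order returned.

job_id=5: queue=long vs long: equal → NULL
job_id=6: queue=gpu vs long: differ → gpu
job_id=7: queue=batch vs long: differ → batch
job_id=8: queue=long vs long: equal → NULL
job_id=9: queue=short vs long: differ → short
job_id=10: queue=short vs long: differ → short
job_id=11: queue=batch vs long: differ → batch
job_id=12: queue=long vs long: equal → NULL
job_id=13: queue=gpu vs long: differ → gpu
job_id=14: queue=debug vs long: differ → debug

NULL, gpu, batch, NULL, short, short, batch, NULL, gpu, debug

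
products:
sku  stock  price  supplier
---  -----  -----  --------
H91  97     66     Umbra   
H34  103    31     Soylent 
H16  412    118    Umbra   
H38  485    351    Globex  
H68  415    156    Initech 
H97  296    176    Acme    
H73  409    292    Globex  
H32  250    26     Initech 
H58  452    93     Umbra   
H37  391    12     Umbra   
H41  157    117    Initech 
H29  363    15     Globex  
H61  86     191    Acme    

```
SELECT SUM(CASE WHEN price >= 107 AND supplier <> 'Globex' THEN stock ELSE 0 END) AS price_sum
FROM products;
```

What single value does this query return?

1366

sku=H91: ✗
sku=H34: ✗
sku=H16: ✓ → 412
sku=H38: ✗
sku=H68: ✓ → 415
sku=H97: ✓ → 296
sku=H73: ✗
sku=H32: ✗
sku=H58: ✗
sku=H37: ✗
sku=H41: ✓ → 157
sku=H29: ✗
sku=H61: ✓ → 86
price_sum = 412 + 415 + 296 + 157 + 86 = 1366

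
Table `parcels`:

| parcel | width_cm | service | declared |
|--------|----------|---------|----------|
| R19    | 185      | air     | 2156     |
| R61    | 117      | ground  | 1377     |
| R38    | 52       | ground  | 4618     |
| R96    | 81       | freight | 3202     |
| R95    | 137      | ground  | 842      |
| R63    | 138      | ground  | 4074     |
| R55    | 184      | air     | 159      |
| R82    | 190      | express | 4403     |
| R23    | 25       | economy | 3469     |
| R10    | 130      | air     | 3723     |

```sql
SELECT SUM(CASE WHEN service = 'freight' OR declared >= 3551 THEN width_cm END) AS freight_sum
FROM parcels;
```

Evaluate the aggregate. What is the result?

591

parcel=R19: ✗
parcel=R61: ✗
parcel=R38: ✓ → 52
parcel=R96: ✓ → 81
parcel=R95: ✗
parcel=R63: ✓ → 138
parcel=R55: ✗
parcel=R82: ✓ → 190
parcel=R23: ✗
parcel=R10: ✓ → 130
freight_sum = 52 + 81 + 138 + 190 + 130 = 591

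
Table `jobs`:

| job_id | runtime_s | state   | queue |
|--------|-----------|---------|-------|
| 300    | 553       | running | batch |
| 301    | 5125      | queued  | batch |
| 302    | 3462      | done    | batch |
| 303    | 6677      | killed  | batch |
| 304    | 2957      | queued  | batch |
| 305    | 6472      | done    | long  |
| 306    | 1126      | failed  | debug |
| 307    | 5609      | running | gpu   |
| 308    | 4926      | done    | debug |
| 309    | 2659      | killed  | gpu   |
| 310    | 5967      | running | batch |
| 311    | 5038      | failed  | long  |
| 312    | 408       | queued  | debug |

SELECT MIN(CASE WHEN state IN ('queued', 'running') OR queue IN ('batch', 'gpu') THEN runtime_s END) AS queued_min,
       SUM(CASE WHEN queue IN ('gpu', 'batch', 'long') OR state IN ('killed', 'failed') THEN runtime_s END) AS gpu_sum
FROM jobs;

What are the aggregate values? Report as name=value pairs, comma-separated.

queued_min=408, gpu_sum=45645

[queued_min: state IN ('queued', 'running') OR queue IN ('batch', 'gpu')]
job_id=300: ✓ → 553
job_id=301: ✓ → 5125
job_id=302: ✓ → 3462
job_id=303: ✓ → 6677
job_id=304: ✓ → 2957
job_id=305: ✗
job_id=306: ✗
job_id=307: ✓ → 5609
job_id=308: ✗
job_id=309: ✓ → 2659
job_id=310: ✓ → 5967
job_id=311: ✗
job_id=312: ✓ → 408
queued_min = MIN(553, 5125, 3462, 6677, 2957, 5609, 2659, 5967, 408) = 408
—
[gpu_sum: queue IN ('gpu', 'batch', 'long') OR state IN ('killed', 'failed')]
job_id=300: ✓ → 553
job_id=301: ✓ → 5125
job_id=302: ✓ → 3462
job_id=303: ✓ → 6677
job_id=304: ✓ → 2957
job_id=305: ✓ → 6472
job_id=306: ✓ → 1126
job_id=307: ✓ → 5609
job_id=308: ✗
job_id=309: ✓ → 2659
job_id=310: ✓ → 5967
job_id=311: ✓ → 5038
job_id=312: ✗
gpu_sum = 553 + 5125 + 3462 + 6677 + 2957 + 6472 + 1126 + 5609 + 2659 + 5967 + 5038 = 45645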